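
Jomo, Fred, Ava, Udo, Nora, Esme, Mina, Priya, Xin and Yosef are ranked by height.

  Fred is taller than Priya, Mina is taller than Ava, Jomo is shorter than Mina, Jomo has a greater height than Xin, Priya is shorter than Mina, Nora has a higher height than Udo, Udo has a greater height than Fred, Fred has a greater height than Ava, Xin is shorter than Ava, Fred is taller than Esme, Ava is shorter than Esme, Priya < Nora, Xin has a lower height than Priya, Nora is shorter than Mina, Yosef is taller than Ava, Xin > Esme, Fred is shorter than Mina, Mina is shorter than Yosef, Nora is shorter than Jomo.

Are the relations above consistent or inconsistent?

We have Xin < Ava stated directly, yet also Ava < Esme < Xin by chaining the others — so Ava < Xin. Contradiction.

inconsistent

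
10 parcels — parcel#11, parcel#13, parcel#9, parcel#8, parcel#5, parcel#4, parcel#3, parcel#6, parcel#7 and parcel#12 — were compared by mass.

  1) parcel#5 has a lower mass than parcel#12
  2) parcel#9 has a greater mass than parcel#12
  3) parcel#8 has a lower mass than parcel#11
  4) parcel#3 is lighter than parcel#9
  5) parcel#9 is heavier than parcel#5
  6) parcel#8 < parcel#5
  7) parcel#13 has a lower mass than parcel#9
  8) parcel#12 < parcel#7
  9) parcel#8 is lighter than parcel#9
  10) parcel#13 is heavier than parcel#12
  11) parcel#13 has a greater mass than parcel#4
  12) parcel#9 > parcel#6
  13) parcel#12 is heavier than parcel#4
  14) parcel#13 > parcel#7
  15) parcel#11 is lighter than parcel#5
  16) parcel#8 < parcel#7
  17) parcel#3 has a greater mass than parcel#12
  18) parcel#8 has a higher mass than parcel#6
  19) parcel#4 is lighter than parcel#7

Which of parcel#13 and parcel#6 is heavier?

parcel#13

Following the relations from parcel#6: parcel#6 < parcel#8 < parcel#11 < parcel#5 < parcel#12 < parcel#7 < parcel#13.
So parcel#6 < parcel#13; parcel#13 is the heavier of the two.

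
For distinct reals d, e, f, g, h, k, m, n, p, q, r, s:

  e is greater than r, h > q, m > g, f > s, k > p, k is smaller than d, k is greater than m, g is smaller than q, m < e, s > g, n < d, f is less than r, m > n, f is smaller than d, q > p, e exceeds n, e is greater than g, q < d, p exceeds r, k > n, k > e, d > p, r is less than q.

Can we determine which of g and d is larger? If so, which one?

d

The relevant relations are g < s; s < f; f < r; r < p; p < q; q < d.
Together: g < s < f < r < p < q < d.
So d is larger.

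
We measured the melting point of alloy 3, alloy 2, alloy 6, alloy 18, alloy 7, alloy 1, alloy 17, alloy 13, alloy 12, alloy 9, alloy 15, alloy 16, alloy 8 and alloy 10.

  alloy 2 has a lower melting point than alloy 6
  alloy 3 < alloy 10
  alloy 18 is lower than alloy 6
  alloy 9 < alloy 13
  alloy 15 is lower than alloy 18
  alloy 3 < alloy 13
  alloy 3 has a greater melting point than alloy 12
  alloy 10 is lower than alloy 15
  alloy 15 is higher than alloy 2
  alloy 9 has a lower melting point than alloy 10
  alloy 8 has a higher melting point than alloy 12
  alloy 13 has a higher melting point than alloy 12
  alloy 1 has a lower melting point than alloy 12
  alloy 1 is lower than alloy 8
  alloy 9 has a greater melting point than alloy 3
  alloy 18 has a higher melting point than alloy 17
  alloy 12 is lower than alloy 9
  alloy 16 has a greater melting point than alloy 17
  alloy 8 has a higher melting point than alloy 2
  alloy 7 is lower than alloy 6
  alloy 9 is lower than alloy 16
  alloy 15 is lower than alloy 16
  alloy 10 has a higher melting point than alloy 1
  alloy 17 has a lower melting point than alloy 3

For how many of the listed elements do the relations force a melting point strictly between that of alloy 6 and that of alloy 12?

5

The relations place alloy 12 below alloy 6. An element lies strictly between them when it is forced above alloy 12 and also forced below alloy 6.
Above alloy 12: {alloy 3, alloy 9, alloy 8, alloy 10, alloy 15, alloy 18, alloy 16, alloy 13}. Below alloy 6: {alloy 1, alloy 17, alloy 7, alloy 2, alloy 3, alloy 9, alloy 10, alloy 15, alloy 18}.
Intersection: {alloy 3, alloy 9, alloy 10, alloy 15, alloy 18} — 5.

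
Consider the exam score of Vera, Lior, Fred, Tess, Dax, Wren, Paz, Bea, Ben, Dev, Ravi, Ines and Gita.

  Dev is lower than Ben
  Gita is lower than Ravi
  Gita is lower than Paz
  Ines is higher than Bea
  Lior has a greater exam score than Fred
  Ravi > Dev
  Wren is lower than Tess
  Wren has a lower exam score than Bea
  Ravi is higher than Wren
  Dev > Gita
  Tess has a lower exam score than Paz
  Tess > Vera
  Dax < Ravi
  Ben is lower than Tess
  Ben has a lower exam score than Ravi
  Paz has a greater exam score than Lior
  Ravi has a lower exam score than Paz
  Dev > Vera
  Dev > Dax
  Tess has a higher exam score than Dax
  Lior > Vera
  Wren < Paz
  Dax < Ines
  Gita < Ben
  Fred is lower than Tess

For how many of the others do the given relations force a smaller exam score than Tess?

The elements the relations force below Tess are Dax, Wren, Vera, Fred, Gita, Dev, Ben — no chain reaches any other.
That is 7.

7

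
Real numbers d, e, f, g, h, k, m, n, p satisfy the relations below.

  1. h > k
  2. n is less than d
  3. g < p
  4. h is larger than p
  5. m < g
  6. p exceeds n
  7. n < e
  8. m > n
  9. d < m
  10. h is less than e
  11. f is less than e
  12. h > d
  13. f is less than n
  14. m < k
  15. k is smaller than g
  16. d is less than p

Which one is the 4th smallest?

The consecutive relations fix a unique order: f < n < d < m < k < g < p < h < e.
Counting 4 from the smallest end gives m.

m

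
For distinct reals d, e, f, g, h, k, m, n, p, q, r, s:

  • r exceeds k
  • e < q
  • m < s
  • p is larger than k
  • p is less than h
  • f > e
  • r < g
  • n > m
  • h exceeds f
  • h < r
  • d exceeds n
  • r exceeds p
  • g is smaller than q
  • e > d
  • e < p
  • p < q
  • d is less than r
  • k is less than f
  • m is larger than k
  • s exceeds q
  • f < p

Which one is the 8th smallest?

h

The consecutive relations fix a unique order: k < m < n < d < e < f < p < h < r < g < q < s.
The 8th smallest is h.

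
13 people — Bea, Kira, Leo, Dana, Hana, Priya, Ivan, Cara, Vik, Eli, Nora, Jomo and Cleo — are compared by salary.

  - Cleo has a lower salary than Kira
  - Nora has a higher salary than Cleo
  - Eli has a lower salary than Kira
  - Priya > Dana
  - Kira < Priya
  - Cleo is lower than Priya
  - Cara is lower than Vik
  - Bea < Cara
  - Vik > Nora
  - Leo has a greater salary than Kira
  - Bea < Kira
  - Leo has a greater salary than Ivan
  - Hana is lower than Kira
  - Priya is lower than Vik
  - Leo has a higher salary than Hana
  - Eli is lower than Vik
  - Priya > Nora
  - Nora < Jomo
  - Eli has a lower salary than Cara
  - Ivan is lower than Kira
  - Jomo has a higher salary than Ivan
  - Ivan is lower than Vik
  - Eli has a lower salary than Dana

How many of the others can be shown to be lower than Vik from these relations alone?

Directly below Vik: Eli, Nora, Cara, Ivan, Priya.
One step further: Bea, Cleo, Dana, Kira (9 so far).
One step further: Hana (10 so far).
No other element is forced below Vik by the given relations, so the count is 10.

10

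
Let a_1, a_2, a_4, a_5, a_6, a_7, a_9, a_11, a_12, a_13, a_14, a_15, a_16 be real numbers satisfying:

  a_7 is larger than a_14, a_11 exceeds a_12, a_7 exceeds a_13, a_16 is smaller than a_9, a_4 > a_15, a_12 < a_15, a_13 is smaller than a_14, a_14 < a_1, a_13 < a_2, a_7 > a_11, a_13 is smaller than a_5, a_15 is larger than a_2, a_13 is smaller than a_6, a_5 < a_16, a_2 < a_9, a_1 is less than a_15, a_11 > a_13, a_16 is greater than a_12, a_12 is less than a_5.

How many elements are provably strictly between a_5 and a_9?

Chaining upward from a_5 reaches: a_16.
Chaining downward from a_9 reaches: a_12, a_13, a_2, a_16.
Strictly between a_5 and a_9 are those in both lists: a_16 — 1 element.

1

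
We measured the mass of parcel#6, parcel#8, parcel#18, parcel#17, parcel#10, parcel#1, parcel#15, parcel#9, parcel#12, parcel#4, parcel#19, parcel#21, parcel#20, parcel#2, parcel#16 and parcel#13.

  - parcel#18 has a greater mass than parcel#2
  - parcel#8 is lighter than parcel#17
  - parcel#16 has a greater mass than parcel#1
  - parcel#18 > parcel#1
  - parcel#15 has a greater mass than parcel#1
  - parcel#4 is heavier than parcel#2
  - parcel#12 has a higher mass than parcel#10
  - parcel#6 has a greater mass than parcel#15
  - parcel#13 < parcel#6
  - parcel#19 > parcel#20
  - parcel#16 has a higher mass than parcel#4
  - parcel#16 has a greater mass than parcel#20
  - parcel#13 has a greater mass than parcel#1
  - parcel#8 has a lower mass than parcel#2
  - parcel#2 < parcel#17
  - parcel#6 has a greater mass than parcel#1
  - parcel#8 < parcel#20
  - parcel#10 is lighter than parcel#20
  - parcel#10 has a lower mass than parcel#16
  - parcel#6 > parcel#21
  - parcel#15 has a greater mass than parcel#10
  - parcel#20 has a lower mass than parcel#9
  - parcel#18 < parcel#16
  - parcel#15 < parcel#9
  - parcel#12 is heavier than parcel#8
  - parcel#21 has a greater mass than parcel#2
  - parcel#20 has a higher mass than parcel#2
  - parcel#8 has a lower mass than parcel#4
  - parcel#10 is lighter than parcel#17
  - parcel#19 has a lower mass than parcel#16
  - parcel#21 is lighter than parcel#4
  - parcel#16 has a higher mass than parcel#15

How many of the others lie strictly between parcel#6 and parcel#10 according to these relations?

The relations place parcel#10 below parcel#6. An element lies strictly between them when it is forced above parcel#10 and also forced below parcel#6.
Above parcel#10: {parcel#15, parcel#12, parcel#17, parcel#20, parcel#19, parcel#16, parcel#9}. Below parcel#6: {parcel#8, parcel#2, parcel#1, parcel#21, parcel#15, parcel#13}.
Intersection: {parcel#15} — 1.

1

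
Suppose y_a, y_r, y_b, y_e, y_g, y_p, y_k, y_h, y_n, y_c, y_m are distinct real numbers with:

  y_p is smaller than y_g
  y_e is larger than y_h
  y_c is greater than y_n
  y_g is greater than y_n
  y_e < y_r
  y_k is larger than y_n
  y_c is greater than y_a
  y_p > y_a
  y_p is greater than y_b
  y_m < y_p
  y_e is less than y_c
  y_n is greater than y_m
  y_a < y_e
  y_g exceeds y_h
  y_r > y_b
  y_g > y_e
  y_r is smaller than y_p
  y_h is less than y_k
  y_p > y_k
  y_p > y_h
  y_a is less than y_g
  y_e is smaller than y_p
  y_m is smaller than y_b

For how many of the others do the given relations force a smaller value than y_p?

8

From y_p the given relations immediately reach y_m, y_a, y_h, y_k, y_b, y_e, y_r.
From those, y_n — 8 in total.
Nothing else is reachable below y_p; 8 in all.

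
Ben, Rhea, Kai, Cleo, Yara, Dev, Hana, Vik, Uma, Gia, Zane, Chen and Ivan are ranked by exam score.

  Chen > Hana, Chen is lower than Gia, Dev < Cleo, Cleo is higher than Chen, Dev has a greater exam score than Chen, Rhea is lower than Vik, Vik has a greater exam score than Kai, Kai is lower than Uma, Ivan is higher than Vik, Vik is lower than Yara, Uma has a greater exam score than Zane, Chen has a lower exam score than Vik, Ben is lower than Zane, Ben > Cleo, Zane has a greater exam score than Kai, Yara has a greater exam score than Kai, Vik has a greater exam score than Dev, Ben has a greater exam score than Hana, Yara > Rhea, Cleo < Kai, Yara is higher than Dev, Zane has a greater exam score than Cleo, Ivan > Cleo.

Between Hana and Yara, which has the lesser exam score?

Hana < Chen and Chen < Dev give Hana < Dev.
With Dev < Cleo: Hana < Chen < Dev < Cleo.
With Cleo < Kai: Hana < Chen < Dev < Cleo < Kai.
Then Kai < Vik extends the chain to Vik.
Then Vik < Yara extends the chain to Yara.
So Hana < Yara; Hana is the lower of the two.

Hana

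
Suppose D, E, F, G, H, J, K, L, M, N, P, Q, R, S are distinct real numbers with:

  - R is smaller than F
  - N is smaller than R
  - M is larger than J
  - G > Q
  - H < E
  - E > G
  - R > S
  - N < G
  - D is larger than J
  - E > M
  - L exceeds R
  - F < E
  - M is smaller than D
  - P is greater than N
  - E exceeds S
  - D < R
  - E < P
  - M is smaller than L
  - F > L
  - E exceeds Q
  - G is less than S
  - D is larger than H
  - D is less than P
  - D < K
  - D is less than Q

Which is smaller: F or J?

J

J < M and M < D give J < D.
With D < Q: J < M < D < Q.
Then Q < G extends the chain to G.
With G < S: J < M < D < Q < G < S.
Then S < R extends the chain to R.
Then R < L extends the chain to L.
Then L < F extends the chain to F.
So J < F; J is the smaller of the two.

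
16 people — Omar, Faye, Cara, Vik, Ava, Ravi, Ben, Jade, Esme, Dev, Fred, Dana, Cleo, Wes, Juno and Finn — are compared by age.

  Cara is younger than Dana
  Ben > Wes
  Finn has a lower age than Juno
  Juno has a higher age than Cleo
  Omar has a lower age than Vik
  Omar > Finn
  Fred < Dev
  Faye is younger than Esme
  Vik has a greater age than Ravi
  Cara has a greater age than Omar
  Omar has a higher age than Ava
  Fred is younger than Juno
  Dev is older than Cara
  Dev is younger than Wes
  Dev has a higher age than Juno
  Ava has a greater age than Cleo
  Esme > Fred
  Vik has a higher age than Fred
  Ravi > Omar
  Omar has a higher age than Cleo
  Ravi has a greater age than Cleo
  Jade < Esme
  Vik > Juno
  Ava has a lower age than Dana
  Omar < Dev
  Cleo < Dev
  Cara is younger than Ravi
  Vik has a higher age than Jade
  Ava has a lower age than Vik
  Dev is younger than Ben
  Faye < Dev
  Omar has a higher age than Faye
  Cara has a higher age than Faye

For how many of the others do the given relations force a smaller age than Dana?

6

The elements the relations force below Dana are Faye, Finn, Cleo, Ava, Omar, Cara — no chain reaches any other.
That is 6.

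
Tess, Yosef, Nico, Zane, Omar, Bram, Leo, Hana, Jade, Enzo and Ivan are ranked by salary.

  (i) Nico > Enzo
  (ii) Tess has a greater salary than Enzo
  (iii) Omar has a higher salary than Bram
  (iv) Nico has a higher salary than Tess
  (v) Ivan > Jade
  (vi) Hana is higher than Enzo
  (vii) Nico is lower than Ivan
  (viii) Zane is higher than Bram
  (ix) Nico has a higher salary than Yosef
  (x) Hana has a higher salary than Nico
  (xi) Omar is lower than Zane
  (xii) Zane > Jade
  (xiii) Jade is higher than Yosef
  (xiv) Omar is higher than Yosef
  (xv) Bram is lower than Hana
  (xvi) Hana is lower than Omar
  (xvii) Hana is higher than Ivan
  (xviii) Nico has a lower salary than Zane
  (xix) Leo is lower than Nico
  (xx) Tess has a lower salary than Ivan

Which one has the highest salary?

Leo is not greatest since Leo < Nico; Enzo is not greatest since Enzo < Nico; Yosef is not greatest since Yosef < Nico; Bram is not greatest since Bram < Zane; Tess is not greatest since Tess < Nico; Nico is not greatest since Nico < Ivan; Jade is not greatest since Jade < Ivan; Ivan is not greatest since Ivan < Hana; Hana is not greatest since Hana < Omar; Omar is not greatest since Omar < Zane.
Only Zane has nothing above it, so Zane is the highest salary.

Zane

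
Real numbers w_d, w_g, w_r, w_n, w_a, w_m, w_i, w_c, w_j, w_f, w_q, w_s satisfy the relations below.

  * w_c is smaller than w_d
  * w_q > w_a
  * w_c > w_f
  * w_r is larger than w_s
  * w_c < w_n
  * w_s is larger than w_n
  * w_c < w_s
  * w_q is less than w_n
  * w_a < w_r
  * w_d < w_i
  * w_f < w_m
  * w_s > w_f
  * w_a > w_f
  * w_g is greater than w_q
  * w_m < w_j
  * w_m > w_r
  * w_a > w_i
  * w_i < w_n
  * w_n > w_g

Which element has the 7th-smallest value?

Chaining the given pairs: w_f < w_c < w_d < w_i < w_a < w_q < w_g < w_n < w_s < w_r < w_m < w_j.
The 7th smallest is w_g.

w_g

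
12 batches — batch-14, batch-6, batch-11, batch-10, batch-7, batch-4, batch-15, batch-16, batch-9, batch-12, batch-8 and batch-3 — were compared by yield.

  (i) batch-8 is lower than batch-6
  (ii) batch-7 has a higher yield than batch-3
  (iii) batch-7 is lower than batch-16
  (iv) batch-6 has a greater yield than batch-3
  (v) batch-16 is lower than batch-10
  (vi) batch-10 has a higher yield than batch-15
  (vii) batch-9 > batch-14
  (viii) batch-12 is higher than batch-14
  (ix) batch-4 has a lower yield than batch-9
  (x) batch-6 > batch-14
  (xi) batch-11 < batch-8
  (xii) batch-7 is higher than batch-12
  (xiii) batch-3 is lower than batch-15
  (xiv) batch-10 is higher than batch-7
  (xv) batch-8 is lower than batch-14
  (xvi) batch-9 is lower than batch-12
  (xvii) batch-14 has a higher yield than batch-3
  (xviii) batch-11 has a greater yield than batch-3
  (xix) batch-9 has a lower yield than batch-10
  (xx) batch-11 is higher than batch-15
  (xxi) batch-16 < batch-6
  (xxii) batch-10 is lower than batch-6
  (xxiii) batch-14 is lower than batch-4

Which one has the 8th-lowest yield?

Piecing the relations together gives one ordering: batch-3 < batch-15 < batch-11 < batch-8 < batch-14 < batch-4 < batch-9 < batch-12 < batch-7 < batch-16 < batch-10 < batch-6.
Counting 8 from the smallest end gives batch-12.

batch-12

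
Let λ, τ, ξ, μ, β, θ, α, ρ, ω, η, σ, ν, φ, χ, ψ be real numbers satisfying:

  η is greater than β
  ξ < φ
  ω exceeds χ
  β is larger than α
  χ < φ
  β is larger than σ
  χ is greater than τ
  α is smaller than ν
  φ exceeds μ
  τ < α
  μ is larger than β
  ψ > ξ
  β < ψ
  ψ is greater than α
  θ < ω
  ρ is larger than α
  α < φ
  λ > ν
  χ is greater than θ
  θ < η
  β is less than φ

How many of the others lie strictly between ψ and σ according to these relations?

1

The relations place σ below ψ. An element lies strictly between them when it is forced above σ and also forced below ψ.
Above σ: {β, μ, φ, η}. Below ψ: {τ, α, ξ, β}.
Intersection: {β} — 1.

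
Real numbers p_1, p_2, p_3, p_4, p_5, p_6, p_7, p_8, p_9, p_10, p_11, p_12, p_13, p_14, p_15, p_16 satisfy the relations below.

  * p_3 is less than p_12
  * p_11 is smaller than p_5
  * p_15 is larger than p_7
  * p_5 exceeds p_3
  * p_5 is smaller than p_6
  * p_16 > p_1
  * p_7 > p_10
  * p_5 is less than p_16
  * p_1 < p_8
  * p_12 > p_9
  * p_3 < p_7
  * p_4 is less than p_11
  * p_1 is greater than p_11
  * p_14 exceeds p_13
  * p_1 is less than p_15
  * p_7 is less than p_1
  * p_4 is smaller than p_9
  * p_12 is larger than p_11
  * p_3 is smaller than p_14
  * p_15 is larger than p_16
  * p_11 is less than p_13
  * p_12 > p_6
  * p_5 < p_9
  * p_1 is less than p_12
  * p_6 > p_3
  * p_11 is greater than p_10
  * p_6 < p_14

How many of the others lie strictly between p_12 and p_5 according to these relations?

The relations place p_5 below p_12. An element lies strictly between them when it is forced above p_5 and also forced below p_12.
Above p_5: {p_9, p_6, p_16, p_15, p_14}. Below p_12: {p_10, p_4, p_3, p_11, p_7, p_1, p_9, p_6}.
Intersection: {p_9, p_6} — 2.

2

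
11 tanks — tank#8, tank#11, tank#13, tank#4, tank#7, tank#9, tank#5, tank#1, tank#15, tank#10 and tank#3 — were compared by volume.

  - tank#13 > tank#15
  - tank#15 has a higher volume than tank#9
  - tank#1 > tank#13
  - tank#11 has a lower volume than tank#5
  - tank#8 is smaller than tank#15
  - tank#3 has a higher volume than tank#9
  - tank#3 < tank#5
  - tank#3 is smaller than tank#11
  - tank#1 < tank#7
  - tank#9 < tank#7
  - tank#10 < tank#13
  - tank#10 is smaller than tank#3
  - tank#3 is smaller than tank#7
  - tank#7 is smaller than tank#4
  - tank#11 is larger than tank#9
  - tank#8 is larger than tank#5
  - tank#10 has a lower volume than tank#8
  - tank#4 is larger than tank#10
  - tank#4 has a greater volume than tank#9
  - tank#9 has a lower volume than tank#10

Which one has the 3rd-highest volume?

Piecing the relations together gives one ordering: tank#9 < tank#10 < tank#3 < tank#11 < tank#5 < tank#8 < tank#15 < tank#13 < tank#1 < tank#7 < tank#4.
The 3rd largest is tank#1.

tank#1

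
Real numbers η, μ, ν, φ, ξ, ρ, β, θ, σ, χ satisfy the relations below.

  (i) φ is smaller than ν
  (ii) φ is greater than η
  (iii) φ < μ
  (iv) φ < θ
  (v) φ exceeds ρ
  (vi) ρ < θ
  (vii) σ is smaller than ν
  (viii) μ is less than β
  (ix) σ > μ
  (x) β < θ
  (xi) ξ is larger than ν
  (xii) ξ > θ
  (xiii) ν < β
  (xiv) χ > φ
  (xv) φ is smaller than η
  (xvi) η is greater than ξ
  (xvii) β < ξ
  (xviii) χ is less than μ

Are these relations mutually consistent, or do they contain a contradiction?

Chaining the given relations yields φ < χ < μ < σ < ν < β < θ < ξ < η, so φ < η. But one relation states η < φ. These cannot both hold.

inconsistent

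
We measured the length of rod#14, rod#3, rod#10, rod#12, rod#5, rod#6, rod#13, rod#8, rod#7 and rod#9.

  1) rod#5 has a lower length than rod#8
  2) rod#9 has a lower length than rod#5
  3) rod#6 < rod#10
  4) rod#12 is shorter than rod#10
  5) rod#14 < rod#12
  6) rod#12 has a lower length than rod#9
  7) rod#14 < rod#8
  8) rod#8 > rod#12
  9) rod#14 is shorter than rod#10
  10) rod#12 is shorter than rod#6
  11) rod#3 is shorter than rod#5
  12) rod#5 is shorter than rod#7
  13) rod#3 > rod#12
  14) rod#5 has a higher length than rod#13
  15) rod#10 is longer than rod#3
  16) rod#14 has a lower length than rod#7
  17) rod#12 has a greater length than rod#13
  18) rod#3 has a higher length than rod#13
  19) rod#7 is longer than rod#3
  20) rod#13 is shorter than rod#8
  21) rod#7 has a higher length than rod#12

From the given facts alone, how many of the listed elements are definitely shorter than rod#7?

6

Directly below rod#7: rod#14, rod#12, rod#3, rod#5.
One step further: rod#13, rod#9 (6 so far).
No other element is forced below rod#7 by the given relations, so the count is 6.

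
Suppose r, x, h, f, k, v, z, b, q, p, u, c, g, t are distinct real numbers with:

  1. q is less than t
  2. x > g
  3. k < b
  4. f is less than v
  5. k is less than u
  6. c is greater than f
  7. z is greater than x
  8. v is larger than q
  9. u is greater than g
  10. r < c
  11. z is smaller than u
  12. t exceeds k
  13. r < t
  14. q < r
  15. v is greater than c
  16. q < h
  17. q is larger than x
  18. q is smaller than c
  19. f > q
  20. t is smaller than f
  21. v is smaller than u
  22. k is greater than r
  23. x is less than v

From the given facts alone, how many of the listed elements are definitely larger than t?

4

Directly above t: f.
One step further: c, v (3 so far).
One step further: u (4 so far).
Nothing else is reachable above t; 4 in all.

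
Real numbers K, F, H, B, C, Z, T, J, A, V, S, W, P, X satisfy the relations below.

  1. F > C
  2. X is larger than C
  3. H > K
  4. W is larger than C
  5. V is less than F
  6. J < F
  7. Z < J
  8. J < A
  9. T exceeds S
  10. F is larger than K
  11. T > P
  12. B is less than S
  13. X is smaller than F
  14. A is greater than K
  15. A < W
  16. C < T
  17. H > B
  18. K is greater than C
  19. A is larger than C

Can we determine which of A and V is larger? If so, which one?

undetermined

Following every chain through V: above V we get F.
A is not reached, and no chain runs the other way from A to V.
So the given relations leave the order of V and A undetermined.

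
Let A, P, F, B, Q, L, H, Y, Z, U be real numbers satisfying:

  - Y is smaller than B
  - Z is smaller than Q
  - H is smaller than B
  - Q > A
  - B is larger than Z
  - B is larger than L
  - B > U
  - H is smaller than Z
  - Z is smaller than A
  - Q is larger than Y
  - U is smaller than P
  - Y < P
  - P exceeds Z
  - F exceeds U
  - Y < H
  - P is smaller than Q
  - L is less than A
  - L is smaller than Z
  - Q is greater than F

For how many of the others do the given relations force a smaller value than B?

From B the given relations immediately reach L, Y, H, Z, U.
No other element is forced below B by the given relations, so the count is 5.

5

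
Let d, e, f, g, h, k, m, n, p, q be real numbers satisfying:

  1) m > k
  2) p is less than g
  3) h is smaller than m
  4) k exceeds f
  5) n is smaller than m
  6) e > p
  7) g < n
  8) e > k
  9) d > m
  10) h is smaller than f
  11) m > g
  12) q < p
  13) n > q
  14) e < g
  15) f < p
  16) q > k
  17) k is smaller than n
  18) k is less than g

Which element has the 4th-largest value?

Chaining the given pairs: h < f < k < q < p < e < g < n < m < d.
Counting 4 from the largest end gives g.

g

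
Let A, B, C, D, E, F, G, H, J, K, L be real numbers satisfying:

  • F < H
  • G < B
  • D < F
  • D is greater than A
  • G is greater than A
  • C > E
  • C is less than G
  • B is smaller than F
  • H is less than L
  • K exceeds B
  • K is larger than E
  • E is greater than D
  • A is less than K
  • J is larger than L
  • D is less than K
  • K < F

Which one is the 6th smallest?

Chaining the given pairs: A < D < E < C < G < B < K < F < H < L < J.
Counting 6 from the smallest end gives B.

B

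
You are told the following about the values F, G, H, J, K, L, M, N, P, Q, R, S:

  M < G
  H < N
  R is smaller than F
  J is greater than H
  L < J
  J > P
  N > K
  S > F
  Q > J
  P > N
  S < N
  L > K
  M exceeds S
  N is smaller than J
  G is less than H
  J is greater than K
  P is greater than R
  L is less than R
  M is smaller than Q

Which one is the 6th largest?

Chaining the given pairs: K < L < R < F < S < M < G < H < N < P < J < Q.
The 6th largest is G.

G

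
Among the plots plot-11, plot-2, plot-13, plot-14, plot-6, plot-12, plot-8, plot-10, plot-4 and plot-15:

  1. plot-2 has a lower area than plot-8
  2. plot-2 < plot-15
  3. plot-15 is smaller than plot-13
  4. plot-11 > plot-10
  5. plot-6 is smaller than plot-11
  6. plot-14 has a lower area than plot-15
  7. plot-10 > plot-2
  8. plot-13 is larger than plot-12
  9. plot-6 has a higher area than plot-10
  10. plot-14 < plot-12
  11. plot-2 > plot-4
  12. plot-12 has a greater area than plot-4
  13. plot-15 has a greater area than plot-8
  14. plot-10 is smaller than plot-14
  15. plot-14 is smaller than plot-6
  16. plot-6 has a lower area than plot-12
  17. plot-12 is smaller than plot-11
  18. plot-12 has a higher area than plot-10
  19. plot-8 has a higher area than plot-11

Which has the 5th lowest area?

The consecutive relations fix a unique order: plot-4 < plot-2 < plot-10 < plot-14 < plot-6 < plot-12 < plot-11 < plot-8 < plot-15 < plot-13.
Counting 5 from the smallest end gives plot-6.

plot-6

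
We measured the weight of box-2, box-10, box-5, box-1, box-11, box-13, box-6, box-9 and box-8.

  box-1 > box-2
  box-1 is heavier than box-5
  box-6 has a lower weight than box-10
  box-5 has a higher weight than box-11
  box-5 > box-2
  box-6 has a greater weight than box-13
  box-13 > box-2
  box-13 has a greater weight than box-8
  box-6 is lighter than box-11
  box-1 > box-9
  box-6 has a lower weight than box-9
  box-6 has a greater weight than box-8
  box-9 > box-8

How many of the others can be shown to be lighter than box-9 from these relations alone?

The elements the relations force below box-9 are box-2, box-8, box-13, box-6 — no chain reaches any other.
That is 4.

4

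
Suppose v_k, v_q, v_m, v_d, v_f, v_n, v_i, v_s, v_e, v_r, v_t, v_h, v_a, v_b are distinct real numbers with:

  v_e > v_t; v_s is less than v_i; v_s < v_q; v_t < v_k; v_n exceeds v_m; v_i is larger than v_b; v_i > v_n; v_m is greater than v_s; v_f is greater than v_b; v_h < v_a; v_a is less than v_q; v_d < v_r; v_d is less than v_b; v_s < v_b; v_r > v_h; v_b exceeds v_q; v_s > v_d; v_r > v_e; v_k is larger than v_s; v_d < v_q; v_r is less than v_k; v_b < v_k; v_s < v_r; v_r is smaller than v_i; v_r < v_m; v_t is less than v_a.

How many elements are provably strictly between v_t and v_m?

2

The relations place v_t below v_m. An element lies strictly between them when it is forced above v_t and also forced below v_m.
Above v_t: {v_a, v_q, v_b, v_e, v_r, v_n, v_k, v_i, v_f}. Below v_m: {v_h, v_d, v_s, v_e, v_r}.
Intersection: {v_e, v_r} — 2.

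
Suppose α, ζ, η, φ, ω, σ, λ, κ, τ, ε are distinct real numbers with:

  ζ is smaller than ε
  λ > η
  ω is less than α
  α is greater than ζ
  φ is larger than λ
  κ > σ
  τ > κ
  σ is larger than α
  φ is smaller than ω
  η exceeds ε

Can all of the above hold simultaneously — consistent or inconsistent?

The single ordering ζ < ε < η < λ < φ < ω < α < σ < κ < τ satisfies every listed relation, so no contradiction arises.

consistent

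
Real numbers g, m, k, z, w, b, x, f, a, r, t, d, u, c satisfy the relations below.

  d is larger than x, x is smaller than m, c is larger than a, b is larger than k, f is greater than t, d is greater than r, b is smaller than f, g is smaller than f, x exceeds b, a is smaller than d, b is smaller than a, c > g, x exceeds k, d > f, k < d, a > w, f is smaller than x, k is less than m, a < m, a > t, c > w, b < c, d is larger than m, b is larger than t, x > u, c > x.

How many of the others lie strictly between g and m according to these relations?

Chaining upward from g reaches: f, x, d, c.
Chaining downward from m reaches: w, k, u, t, b, a, f, x.
Strictly between g and m are those in both lists: f, x — 2 elements.

2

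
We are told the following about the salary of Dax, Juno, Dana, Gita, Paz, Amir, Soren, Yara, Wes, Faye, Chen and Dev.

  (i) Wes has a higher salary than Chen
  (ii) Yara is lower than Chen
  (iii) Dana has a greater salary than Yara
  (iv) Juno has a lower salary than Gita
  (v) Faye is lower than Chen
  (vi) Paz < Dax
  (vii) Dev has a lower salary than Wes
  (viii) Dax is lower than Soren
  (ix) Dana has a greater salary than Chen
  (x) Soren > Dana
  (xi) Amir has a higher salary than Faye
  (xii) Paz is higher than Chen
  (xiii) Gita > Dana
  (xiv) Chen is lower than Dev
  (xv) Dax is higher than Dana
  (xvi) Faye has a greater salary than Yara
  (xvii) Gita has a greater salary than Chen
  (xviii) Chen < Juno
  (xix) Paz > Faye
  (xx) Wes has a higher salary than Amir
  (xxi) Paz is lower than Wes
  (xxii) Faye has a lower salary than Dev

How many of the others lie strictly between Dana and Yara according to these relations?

2

Chaining upward from Yara reaches: Faye, Chen, Dev, Paz, Amir, Dax, Juno, Gita, Soren, Wes.
Chaining downward from Dana reaches: Faye, Chen.
Strictly between Yara and Dana are those in both lists: Faye, Chen — 2 elements.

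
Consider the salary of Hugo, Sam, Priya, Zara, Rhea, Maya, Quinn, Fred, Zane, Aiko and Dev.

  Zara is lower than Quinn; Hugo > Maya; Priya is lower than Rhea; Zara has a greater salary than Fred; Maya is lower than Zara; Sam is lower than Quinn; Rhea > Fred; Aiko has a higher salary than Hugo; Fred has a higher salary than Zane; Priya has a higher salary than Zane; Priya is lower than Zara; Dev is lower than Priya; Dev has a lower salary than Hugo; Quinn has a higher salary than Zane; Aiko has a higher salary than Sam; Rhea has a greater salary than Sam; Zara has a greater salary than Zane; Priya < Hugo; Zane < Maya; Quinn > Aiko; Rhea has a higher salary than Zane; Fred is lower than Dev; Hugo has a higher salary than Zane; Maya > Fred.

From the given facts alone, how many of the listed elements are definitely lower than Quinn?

Directly below Quinn: Zane, Sam, Zara, Aiko.
One step further: Fred, Priya, Maya, Hugo (8 so far).
One step further: Dev (9 so far).
Nothing else is reachable below Quinn; 9 in all.

9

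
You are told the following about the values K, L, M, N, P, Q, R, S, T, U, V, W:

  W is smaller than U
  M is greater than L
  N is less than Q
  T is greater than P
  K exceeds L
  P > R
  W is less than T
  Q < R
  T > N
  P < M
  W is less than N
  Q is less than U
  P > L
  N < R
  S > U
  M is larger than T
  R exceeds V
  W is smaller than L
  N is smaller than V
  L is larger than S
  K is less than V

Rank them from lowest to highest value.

Nothing is placed below W, so it is least; from there W < N; N < Q; Q < U; U < S; S < L; L < K; K < V; V < R; R < P; P < T; T < M, each given directly.

W < N < Q < U < S < L < K < V < R < P < T < M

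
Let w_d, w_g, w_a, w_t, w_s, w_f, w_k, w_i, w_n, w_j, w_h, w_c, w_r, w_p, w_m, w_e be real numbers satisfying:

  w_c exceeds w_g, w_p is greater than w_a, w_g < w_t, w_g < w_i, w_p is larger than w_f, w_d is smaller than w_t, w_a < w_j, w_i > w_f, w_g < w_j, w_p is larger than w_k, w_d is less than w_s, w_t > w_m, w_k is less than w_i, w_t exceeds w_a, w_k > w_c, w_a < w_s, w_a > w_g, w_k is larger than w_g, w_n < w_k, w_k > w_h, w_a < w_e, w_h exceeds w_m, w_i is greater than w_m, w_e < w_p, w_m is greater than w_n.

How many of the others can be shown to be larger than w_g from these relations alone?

9

From w_g the given relations immediately reach w_c, w_a, w_k, w_j, w_t, w_i.
From those, w_e, w_s, w_p — 9 in total.
No other element is forced above w_g by the given relations, so the count is 9.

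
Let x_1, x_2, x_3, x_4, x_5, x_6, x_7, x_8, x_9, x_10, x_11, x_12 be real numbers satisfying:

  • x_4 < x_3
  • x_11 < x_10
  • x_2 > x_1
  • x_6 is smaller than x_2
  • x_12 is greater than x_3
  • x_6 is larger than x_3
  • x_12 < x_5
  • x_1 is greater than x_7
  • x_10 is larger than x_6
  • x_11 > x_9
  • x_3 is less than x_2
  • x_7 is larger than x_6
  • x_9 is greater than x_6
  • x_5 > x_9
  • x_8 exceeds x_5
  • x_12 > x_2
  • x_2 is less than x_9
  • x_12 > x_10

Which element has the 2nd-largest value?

Piecing the relations together gives one ordering: x_4 < x_3 < x_6 < x_7 < x_1 < x_2 < x_9 < x_11 < x_10 < x_12 < x_5 < x_8.
Counting 2 from the largest end gives x_5.

x_5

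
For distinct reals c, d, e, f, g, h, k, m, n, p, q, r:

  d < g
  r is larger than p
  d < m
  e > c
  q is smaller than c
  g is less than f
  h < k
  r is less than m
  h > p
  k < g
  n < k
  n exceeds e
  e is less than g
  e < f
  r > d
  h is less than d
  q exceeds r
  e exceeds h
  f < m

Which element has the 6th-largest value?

e

Chaining the given pairs: p < h < d < r < q < c < e < n < k < g < f < m.
Counting 6 from the largest end gives e.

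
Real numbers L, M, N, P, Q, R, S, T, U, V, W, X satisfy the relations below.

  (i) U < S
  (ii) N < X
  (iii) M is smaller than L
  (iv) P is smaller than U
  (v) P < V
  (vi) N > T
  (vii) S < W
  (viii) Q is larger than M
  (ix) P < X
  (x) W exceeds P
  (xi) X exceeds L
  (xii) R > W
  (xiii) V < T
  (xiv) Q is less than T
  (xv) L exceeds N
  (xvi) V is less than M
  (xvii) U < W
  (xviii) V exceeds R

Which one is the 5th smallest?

The consecutive relations fix a unique order: P < U < S < W < R < V < M < Q < T < N < L < X.
Counting 5 from the smallest end gives R.

R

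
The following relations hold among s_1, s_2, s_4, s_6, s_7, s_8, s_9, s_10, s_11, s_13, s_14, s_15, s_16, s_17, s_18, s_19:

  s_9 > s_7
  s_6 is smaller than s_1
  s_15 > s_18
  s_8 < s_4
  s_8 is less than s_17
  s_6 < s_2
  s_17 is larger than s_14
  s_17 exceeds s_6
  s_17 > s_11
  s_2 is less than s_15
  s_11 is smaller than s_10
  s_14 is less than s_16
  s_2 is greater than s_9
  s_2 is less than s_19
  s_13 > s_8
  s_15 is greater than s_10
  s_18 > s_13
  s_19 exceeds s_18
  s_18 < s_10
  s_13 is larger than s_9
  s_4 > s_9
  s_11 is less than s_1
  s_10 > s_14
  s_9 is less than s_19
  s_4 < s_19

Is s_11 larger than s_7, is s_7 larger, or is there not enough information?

Following every chain through s_7: above s_7 we get s_9, s_13, s_18, s_4, s_10, s_2, s_19, s_15.
s_11 is not reached, and no chain runs the other way from s_11 to s_7.
So the given relations leave the order of s_7 and s_11 undetermined.

undetermined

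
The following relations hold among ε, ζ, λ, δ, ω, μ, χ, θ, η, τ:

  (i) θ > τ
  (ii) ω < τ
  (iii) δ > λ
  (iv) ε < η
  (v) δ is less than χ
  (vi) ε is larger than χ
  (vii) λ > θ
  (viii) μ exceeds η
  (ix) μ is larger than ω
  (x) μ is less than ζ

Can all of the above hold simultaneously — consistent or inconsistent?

Every relation is compatible with ω < τ < θ < λ < δ < χ < ε < η < μ < ζ; the set is consistent.

consistent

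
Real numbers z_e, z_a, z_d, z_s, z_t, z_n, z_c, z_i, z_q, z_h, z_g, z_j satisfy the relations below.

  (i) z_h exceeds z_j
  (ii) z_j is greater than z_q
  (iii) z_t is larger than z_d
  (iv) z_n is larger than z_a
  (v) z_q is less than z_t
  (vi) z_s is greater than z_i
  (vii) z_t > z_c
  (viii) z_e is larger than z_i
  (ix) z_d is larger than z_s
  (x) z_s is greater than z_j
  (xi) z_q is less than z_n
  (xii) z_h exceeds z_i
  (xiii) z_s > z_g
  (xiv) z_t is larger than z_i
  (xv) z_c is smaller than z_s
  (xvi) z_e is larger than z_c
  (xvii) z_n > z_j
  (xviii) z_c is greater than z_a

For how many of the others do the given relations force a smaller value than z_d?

The elements the relations force below z_d are z_a, z_q, z_g, z_i, z_c, z_j, z_s — no chain reaches any other.
That is 7.

7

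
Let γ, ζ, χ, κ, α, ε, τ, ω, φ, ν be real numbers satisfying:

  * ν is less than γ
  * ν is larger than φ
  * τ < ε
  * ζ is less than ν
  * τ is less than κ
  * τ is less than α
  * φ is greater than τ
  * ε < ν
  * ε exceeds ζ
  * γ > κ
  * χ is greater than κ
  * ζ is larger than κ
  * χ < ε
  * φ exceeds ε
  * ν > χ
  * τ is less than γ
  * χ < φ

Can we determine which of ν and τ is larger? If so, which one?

Following the relations from τ: τ < κ < ζ < ε < φ < ν.
So ν is larger.

ν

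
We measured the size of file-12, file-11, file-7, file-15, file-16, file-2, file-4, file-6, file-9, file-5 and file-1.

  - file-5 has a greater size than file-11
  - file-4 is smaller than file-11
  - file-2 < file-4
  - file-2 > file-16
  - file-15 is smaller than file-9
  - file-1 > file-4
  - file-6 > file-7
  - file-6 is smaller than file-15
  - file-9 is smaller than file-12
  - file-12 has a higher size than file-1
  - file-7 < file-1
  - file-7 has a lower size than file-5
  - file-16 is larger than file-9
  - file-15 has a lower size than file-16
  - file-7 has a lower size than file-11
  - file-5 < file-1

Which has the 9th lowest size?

Piecing the relations together gives one ordering: file-7 < file-6 < file-15 < file-9 < file-16 < file-2 < file-4 < file-11 < file-5 < file-1 < file-12.
The 9th smallest is file-5.

file-5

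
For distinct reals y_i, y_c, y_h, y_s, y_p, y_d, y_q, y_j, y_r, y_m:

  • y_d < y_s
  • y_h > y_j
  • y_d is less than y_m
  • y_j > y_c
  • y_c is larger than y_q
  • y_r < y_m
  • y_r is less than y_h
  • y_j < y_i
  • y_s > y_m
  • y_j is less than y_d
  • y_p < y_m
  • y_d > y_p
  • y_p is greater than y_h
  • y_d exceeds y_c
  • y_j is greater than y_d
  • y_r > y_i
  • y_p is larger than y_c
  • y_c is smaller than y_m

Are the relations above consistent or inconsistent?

Chaining the given relations yields y_j < y_i < y_r < y_h < y_p < y_d, so y_j < y_d. But one relation states y_d < y_j. These cannot both hold.

inconsistent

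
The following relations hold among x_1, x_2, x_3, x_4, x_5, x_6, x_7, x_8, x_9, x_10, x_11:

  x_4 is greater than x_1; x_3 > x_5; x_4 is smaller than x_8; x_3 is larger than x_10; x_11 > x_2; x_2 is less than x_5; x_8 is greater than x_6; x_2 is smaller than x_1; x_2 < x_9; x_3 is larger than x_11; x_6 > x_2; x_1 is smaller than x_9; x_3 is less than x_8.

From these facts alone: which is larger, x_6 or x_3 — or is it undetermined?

undetermined

Following every chain through x_6: above x_6 we get x_8; below x_6 we get x_2.
x_3 is not reached, and no chain runs the other way from x_3 to x_6.
So the given relations leave the order of x_6 and x_3 undetermined.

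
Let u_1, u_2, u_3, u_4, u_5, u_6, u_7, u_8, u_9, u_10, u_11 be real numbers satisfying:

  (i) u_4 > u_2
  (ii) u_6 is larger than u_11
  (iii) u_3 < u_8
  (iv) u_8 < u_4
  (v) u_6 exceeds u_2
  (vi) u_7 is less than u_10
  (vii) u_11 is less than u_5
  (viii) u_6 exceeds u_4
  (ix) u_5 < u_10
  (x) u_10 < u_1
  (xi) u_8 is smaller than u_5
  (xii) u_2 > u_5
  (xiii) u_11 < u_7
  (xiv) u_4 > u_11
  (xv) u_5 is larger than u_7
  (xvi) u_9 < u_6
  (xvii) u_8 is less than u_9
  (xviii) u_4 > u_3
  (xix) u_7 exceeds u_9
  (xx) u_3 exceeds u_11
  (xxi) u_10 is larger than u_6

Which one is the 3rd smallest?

u_8

Chaining the given pairs: u_11 < u_3 < u_8 < u_9 < u_7 < u_5 < u_2 < u_4 < u_6 < u_10 < u_1.
The 3rd smallest is u_8.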